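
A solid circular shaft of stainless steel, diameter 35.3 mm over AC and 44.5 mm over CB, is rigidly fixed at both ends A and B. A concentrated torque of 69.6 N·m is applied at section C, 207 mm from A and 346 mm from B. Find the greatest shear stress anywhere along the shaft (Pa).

Compatibility: T_A·a/J_AC = T_B·b/J_CB with T_A + T_B = T₀.
J_AC = 1.52×10^-7 m⁴, J_CB = 3.85×10^-7 m⁴, so T_A = T₀·(J_AC/a)/((J_AC/a)+(J_CB/b)) = 27.72 N·m, T_B = 41.88 N·m.
τ in each portion: τ_AC = 3.21×10^6 Pa, τ_CB = 2.42×10^6 Pa; maximum is in AC.
τ_max = T_AC·r/J = 27.72·0.0176/1.52×10^-7 = 3.209×10^6 Pa.

3.21e6 Pa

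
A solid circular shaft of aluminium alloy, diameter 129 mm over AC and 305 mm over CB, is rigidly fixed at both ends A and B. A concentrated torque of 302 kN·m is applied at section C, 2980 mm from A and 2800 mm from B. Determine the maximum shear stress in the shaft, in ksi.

7.63 ksi

Compatibility: T_A·a/J_AC = T_B·b/J_CB with T_A + T_B = T₀.
J_AC = 2.72×10^-5 m⁴, J_CB = 8.50×10^-4 m⁴, so T_A = T₀·(J_AC/a)/((J_AC/a)+(J_CB/b)) = 8815 N·m, T_B = 293200 N·m.
τ in each portion: τ_AC = 2.09×10^7 Pa, τ_CB = 5.26×10^7 Pa; maximum is in CB.
τ_max = T_CB·r/J = 293200·0.152/8.50×10^-4 = 5.263×10^7 Pa.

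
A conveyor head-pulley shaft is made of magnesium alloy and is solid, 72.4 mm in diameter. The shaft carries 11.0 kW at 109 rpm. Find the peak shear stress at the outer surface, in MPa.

12.9 MPa

ω = 2π·109/60 = 11.41 rad/s, so T = P/ω = 11.0×10³ / 11.41 = 963.7 N·m.
J = πd⁴/32 = π(0.0724)⁴/32 = 2.697×10^-6 m⁴.
τ_max = T·r/J = 963.7 × 0.0362 / 2.697×10^-6 = 1.293×10^7 Pa.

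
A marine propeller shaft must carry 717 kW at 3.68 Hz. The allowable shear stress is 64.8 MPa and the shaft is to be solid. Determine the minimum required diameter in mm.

135 mm

ω = 2π·3.68 = 23.12 rad/s, so T = P/ω = 717×10³ / 23.12 = 31010 N·m.
For a solid shaft τ_max = 16T/(πd³), so d = (16T/(π τ_allow))^(1/3) = (16·31010/(π·6.48×10^7))^(1/3) = 0.1346 m.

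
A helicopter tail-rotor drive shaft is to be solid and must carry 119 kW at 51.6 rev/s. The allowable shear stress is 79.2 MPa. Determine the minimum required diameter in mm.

28.7 mm

ω = 2π·51.6 = 324.2 rad/s, so T = P/ω = 119×10³ / 324.2 = 367.0 N·m.
For a solid shaft τ_max = 16T/(πd³), so d = (16T/(π τ_allow))^(1/3) = (16·367.0/(π·7.92×10^7))^(1/3) = 0.02868 m.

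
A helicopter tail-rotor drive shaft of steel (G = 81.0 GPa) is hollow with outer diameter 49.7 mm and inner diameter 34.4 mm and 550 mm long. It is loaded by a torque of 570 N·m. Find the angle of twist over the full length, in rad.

0.00839 rad

J = π(d_o⁴ − d_i⁴)/32 = π(0.0497⁴ − 0.0344⁴)/32 = 4.615×10^-7 m⁴.
θ = T·L/(G·J) = 570.0 × 0.550 / (81.0×10⁹ × 4.615×10^-7) = 8.386×10^-3 rad.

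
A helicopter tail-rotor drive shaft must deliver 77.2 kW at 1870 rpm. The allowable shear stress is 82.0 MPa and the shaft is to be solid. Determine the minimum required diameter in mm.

29.0 mm

ω = 2π·1870/60 = 195.8 rad/s, so T = P/ω = 77.2×10³ / 195.8 = 394.2 N·m.
For a solid shaft τ_max = 16T/(πd³), so d = (16T/(π τ_allow))^(1/3) = (16·394.2/(π·8.20×10^7))^(1/3) = 0.02904 m.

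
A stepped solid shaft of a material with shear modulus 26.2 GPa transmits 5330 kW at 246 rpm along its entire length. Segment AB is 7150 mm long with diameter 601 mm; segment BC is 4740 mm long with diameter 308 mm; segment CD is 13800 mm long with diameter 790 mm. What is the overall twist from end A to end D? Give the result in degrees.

2.84°

ω = 2π·246/60 = 25.76 rad/s, so T = P/ω = 5330×10³ / 25.76 = 206900 N·m.
J_AB = π(0.601)⁴/32 = 0.0128 m⁴; J_BC = π(0.308)⁴/32 = 8.83×10^-4 m⁴; J_CD = π(0.790)⁴/32 = 0.0382 m⁴.
θ = (T/G)·Σ L_i/J_i = (206900/26.2×10⁹)·(7.15/0.0128 + 4.74/8.83×10^-4 + 13.8/0.0382) = 0.04963 rad.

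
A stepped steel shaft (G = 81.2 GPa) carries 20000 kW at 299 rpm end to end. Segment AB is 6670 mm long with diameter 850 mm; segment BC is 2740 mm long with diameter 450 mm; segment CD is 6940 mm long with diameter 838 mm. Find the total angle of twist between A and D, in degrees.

0.430°

ω = 2π·299/60 = 31.31 rad/s, so T = P/ω = 20000×10³ / 31.31 = 638700 N·m.
J_AB = π(0.850)⁴/32 = 0.0512 m⁴; J_BC = π(0.450)⁴/32 = 4.03×10^-3 m⁴; J_CD = π(0.838)⁴/32 = 0.0484 m⁴.
θ = (T/G)·Σ L_i/J_i = (638700/81.2×10⁹)·(6.67/0.0512 + 2.74/4.03×10^-3 + 6.94/0.0484) = 7.505×10^-3 rad.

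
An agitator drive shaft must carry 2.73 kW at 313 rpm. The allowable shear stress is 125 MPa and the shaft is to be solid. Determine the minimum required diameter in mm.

ω = 2π·313/60 = 32.78 rad/s, so T = P/ω = 2.73×10³ / 32.78 = 83.29 N·m.
For a solid shaft τ_max = 16T/(πd³), so d = (16T/(π τ_allow))^(1/3) = (16·83.29/(π·1.25×10^8))^(1/3) = 0.01503 m.

15.0 mm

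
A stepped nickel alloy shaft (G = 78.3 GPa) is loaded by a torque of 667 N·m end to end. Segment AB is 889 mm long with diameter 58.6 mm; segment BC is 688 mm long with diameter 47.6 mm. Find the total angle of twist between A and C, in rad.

0.0182 rad

J_AB = π(0.0586)⁴/32 = 1.16×10^-6 m⁴; J_BC = π(0.0476)⁴/32 = 5.04×10^-7 m⁴.
θ = (T/G)·Σ L_i/J_i = (667.0/78.3×10⁹)·(0.889/1.16×10^-6 + 0.688/5.04×10^-7) = 0.01817 rad.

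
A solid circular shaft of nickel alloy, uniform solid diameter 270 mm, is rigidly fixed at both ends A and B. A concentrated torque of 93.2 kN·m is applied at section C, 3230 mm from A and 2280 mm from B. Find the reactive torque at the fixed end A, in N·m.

With uniform GJ and both ends fixed, compatibility θ_AC = θ_CB gives T_A·a = T_B·b, together with T_A + T_B = T₀.
T_A = T₀·b/(a+b) = 93200·2280/5510 = 38570 N·m; T_B = 54630 N·m.

38600 N·m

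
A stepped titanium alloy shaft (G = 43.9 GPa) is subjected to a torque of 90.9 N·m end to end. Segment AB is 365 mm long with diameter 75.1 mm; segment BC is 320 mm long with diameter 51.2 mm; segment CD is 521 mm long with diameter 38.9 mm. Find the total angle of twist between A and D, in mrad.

J_AB = π(0.0751)⁴/32 = 3.12×10^-6 m⁴; J_BC = π(0.0512)⁴/32 = 6.75×10^-7 m⁴; J_CD = π(0.0389)⁴/32 = 2.25×10^-7 m⁴.
θ = (T/G)·Σ L_i/J_i = (90.90/43.9×10⁹)·(0.365/3.12×10^-6 + 0.320/6.75×10^-7 + 0.521/2.25×10^-7) = 6.023×10^-3 rad.

6.02 mrad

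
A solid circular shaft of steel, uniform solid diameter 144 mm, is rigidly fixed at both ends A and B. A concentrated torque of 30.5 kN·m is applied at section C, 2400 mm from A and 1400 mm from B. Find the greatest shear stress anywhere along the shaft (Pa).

3.29e7 Pa

With uniform GJ and both ends fixed, compatibility θ_AC = θ_CB gives T_A·a = T_B·b, together with T_A + T_B = T₀.
T_A = T₀·b/(a+b) = 30500·1400/3800 = 11240 N·m; T_B = 19260 N·m.
τ in each portion: τ_AC = 1.92×10^7 Pa, τ_CB = 3.29×10^7 Pa; maximum is in CB.
τ_max = T_CB·r/J = 19260·0.0720/4.22×10^-5 = 3.286×10^7 Pa.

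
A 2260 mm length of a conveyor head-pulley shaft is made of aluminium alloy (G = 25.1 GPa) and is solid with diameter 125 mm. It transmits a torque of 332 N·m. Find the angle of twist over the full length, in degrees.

J = πd⁴/32 = π(0.125)⁴/32 = 2.397×10^-5 m⁴.
θ = T·L/(G·J) = 332.0 × 2.26 / (25.1×10⁹ × 2.397×10^-5) = 1.247×10^-3 rad.

0.0715°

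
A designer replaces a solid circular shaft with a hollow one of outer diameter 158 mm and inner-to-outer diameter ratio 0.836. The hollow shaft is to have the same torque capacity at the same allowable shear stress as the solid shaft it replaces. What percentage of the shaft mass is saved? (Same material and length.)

Equal τ_max and T ⇒ the solid shaft needs d_s³ = d_o³(1−k⁴), so d_s = 158·(1−0.836⁴)^(1/3) = 126.4 mm.
Area ratio A_h/A_s = d_o²(1−k²)/d_s² = (1−k²)/(1−k⁴)^(2/3) = 0.4708.
Mass saving = 1 − 0.4708 = 52.9 %.

52.9 %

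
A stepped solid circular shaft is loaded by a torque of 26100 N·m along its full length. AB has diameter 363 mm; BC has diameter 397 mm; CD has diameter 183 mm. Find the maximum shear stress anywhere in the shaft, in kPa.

Under the same torque, τ_max = 16T/(πd³) is largest where d is smallest — segment CD (d = 183 mm).
τ_max = 16·26100/(π·(0.183)³) = 2.169×10^7 Pa.

21700 kPa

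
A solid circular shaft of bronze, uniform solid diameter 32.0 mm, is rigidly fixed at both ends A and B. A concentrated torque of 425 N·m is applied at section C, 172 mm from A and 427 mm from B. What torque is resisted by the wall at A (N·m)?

With uniform GJ and both ends fixed, compatibility θ_AC = θ_CB gives T_A·a = T_B·b, together with T_A + T_B = T₀.
T_A = T₀·b/(a+b) = 425.0·427/599.0 = 303.0 N·m; T_B = 122.0 N·m.

303 N·m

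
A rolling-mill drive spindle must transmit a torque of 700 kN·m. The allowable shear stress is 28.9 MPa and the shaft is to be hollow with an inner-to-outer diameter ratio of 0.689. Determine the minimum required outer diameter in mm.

For a hollow shaft with d_i/d_o = 0.689: τ_max = 16T/(π d_o³ (1−k⁴)), so d_o = [16T/(π τ_allow (1−k⁴))]^(1/3) = [16·700000/(π·2.89×10^7·0.7746)]^(1/3) = 0.5420 m.

542 mm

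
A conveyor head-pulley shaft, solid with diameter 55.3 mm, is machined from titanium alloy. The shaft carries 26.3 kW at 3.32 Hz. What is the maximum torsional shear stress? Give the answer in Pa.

3.80e7 Pa

ω = 2π·3.32 = 20.86 rad/s, so T = P/ω = 26.3×10³ / 20.86 = 1261 N·m.
J = πd⁴/32 = π(0.0553)⁴/32 = 9.181×10^-7 m⁴.
τ_max = T·r/J = 1261 × 0.0276 / 9.181×10^-7 = 3.797×10^7 Pa.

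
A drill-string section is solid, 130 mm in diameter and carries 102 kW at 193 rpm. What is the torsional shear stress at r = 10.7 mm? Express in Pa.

1.93e6 Pa

ω = 2π·193/60 = 20.21 rad/s, so T = P/ω = 102×10³ / 20.21 = 5047 N·m.
J = πd⁴/32 = π(0.130)⁴/32 = 2.804×10^-5 m⁴.
Shear stress varies linearly with radius: τ = T·r/J = 5047 × 0.0107 / 2.804×10^-5 = 1.926×10^6 Pa.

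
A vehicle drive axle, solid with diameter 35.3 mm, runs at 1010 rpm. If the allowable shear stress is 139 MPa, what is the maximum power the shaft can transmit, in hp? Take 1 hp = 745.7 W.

J = πd⁴/32 = π(0.0353)⁴/32 = 1.524×10^-7 m⁴.
T_max = τ_allow·J/r = 1.39×10^8 × 1.524×10^-7 / 0.0176 = 1201 N·m.
ω = 2π·1010/60 = 105.8 rad/s, so P_max = T_max·ω = 1.270×10^5 W.

170 hp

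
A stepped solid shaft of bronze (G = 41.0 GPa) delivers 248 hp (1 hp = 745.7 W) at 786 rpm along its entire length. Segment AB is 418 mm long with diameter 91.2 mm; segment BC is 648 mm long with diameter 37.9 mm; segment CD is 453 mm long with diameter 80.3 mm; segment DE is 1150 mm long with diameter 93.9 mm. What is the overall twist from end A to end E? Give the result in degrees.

ω = 2π·786/60 = 82.31 rad/s, so T = P/ω = 248×745.7 / 82.31 = 2247 N·m.
J_AB = π(0.0912)⁴/32 = 6.79×10^-6 m⁴; J_BC = π(0.0379)⁴/32 = 2.03×10^-7 m⁴; J_CD = π(0.0803)⁴/32 = 4.08×10^-6 m⁴; J_DE = π(0.0939)⁴/32 = 7.63×10^-6 m⁴.
θ = (T/G)·Σ L_i/J_i = (2247/41.0×10⁹)·(0.418/6.79×10^-6 + 0.648/2.03×10^-7 + 0.453/4.08×10^-6 + 1.15/7.63×10^-6) = 0.1930 rad.

11.1°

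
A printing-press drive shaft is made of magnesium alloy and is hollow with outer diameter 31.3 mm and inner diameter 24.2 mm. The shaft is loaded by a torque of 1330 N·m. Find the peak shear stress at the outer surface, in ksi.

49.9 ksi

J = π(d_o⁴ − d_i⁴)/32 = π(0.0313⁴ − 0.0242⁴)/32 = 6.056×10^-8 m⁴.
τ_max = T·r/J = 1330 × 0.0157 / 6.056×10^-8 = 3.437×10^8 Pa.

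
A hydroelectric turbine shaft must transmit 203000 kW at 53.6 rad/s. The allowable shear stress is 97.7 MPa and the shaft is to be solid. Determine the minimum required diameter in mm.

582 mm

ω = 53.6 rad/s, so T = P/ω = 203000×10³ / 53.60 = 3.787e6 N·m.
For a solid shaft τ_max = 16T/(πd³), so d = (16T/(π τ_allow))^(1/3) = (16·3.787e6/(π·9.77×10^7))^(1/3) = 0.5823 m.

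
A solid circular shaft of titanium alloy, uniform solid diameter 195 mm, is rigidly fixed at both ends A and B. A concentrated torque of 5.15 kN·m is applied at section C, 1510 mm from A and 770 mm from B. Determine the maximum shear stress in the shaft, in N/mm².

2.34 N/mm²

With uniform GJ and both ends fixed, compatibility θ_AC = θ_CB gives T_A·a = T_B·b, together with T_A + T_B = T₀.
T_A = T₀·b/(a+b) = 5150·770/2280 = 1739 N·m; T_B = 3411 N·m.
τ in each portion: τ_AC = 1.19×10^6 Pa, τ_CB = 2.34×10^6 Pa; maximum is in CB.
τ_max = T_CB·r/J = 3411·0.0975/1.42×10^-4 = 2.343×10^6 Pa.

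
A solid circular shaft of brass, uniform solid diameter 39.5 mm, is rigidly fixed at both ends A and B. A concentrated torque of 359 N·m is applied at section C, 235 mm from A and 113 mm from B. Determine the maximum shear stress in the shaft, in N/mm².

With uniform GJ and both ends fixed, compatibility θ_AC = θ_CB gives T_A·a = T_B·b, together with T_A + T_B = T₀.
T_A = T₀·b/(a+b) = 359.0·113/348.0 = 116.6 N·m; T_B = 242.4 N·m.
τ in each portion: τ_AC = 9.63×10^6 Pa, τ_CB = 2.00×10^7 Pa; maximum is in CB.
τ_max = T_CB·r/J = 242.4·0.0198/2.39×10^-7 = 2.003×10^7 Pa.

20.0 N/mm²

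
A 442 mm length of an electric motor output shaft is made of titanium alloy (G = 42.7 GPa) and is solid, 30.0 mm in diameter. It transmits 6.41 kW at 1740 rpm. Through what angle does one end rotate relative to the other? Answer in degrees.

ω = 2π·1740/60 = 182.2 rad/s, so T = P/ω = 6.41×10³ / 182.2 = 35.18 N·m.
J = πd⁴/32 = π(0.0300)⁴/32 = 7.952×10^-8 m⁴.
θ = T·L/(G·J) = 35.18 × 0.442 / (42.7×10⁹ × 7.952×10^-8) = 4.579×10^-3 rad.

0.262°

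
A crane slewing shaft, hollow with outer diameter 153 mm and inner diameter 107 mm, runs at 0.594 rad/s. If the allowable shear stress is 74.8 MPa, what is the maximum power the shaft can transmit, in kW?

23.8 kW

J = π(d_o⁴ − d_i⁴)/32 = π(0.153⁴ − 0.107⁴)/32 = 4.093×10^-5 m⁴.
T_max = τ_allow·J/r = 7.48×10^7 × 4.093×10^-5 / 0.0765 = 40020 N·m.
ω = 0.594 rad/s, so P_max = T_max·ω = 2.377×10^4 W.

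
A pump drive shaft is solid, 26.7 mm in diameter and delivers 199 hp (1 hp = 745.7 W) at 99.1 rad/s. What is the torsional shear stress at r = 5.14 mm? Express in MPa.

ω = 99.1 rad/s, so T = P/ω = 199×745.7 / 99.10 = 1497 N·m.
J = πd⁴/32 = π(0.0267)⁴/32 = 4.989×10^-8 m⁴.
Shear stress varies linearly with radius: τ = T·r/J = 1497 × 0.00514 / 4.989×10^-8 = 1.543×10^8 Pa.

154 MPa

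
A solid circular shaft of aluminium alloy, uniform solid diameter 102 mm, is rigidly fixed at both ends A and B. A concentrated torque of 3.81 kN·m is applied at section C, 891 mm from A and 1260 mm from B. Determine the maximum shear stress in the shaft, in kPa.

With uniform GJ and both ends fixed, compatibility θ_AC = θ_CB gives T_A·a = T_B·b, together with T_A + T_B = T₀.
T_A = T₀·b/(a+b) = 3810·1260/2151 = 2232 N·m; T_B = 1578 N·m.
τ in each portion: τ_AC = 1.07×10^7 Pa, τ_CB = 7.57×10^6 Pa; maximum is in AC.
τ_max = T_AC·r/J = 2232·0.0510/1.06×10^-5 = 1.071×10^7 Pa.

10700 kPa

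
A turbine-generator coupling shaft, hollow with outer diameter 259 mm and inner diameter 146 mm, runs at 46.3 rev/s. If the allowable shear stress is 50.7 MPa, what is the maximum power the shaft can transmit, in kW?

J = π(d_o⁴ − d_i⁴)/32 = π(0.259⁴ − 0.146⁴)/32 = 3.972×10^-4 m⁴.
T_max = τ_allow·J/r = 5.07×10^7 × 3.972×10^-4 / 0.130 = 155500 N·m.
ω = 2π·46.3 = 290.9 rad/s, so P_max = T_max·ω = 4.523×10^7 W.

45200 kW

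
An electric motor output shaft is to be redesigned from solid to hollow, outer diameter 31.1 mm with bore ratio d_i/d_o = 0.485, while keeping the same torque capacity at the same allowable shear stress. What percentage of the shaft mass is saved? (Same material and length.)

Equal τ_max and T ⇒ the solid shaft needs d_s³ = d_o³(1−k⁴), so d_s = 31.1·(1−0.485⁴)^(1/3) = 30.52 mm.
Area ratio A_h/A_s = d_o²(1−k²)/d_s² = (1−k²)/(1−k⁴)^(2/3) = 0.7944.
Mass saving = 1 − 0.7944 = 20.6 %.

20.6 %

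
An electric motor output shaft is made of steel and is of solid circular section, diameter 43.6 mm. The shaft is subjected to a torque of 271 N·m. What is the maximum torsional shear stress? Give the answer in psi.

2420 psi

J = πd⁴/32 = π(0.0436)⁴/32 = 3.548×10^-7 m⁴.
τ_max = T·r/J = 271.0 × 0.0218 / 3.548×10^-7 = 1.665×10^7 Pa.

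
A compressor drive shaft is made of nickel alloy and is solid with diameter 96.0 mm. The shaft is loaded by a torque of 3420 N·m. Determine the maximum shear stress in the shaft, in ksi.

2.86 ksi

J = πd⁴/32 = π(0.0960)⁴/32 = 8.338×10^-6 m⁴.
τ_max = T·r/J = 3420 × 0.0480 / 8.338×10^-6 = 1.969×10^7 Pa.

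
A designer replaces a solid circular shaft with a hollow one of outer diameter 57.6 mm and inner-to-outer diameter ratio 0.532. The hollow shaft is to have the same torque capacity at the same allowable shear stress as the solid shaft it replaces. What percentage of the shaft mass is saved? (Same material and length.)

Equal τ_max and T ⇒ the solid shaft needs d_s³ = d_o³(1−k⁴), so d_s = 57.6·(1−0.532⁴)^(1/3) = 56.02 mm.
Area ratio A_h/A_s = d_o²(1−k²)/d_s² = (1−k²)/(1−k⁴)^(2/3) = 0.7580.
Mass saving = 1 − 0.7580 = 24.2 %.

24.2 %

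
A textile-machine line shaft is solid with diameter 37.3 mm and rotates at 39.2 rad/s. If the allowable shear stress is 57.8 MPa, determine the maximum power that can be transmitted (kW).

23.1 kW

J = πd⁴/32 = π(0.0373)⁴/32 = 1.900×10^-7 m⁴.
T_max = τ_allow·J/r = 5.78×10^7 × 1.900×10^-7 / 0.0186 = 589.0 N·m.
ω = 39.2 rad/s, so P_max = T_max·ω = 2.309×10^4 W.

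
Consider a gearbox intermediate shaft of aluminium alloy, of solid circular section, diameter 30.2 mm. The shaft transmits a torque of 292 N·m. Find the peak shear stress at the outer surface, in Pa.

J = πd⁴/32 = π(0.0302)⁴/32 = 8.166×10^-8 m⁴.
τ_max = T·r/J = 292.0 × 0.0151 / 8.166×10^-8 = 5.399×10^7 Pa.

5.40e7 Pa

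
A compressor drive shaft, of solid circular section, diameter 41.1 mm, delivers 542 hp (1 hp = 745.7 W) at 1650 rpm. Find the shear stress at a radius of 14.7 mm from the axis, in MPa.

ω = 2π·1650/60 = 172.8 rad/s, so T = P/ω = 542×745.7 / 172.8 = 2339 N·m.
J = πd⁴/32 = π(0.0411)⁴/32 = 2.801×10^-7 m⁴.
Shear stress varies linearly with radius: τ = T·r/J = 2339 × 0.0147 / 2.801×10^-7 = 1.227×10^8 Pa.

123 MPa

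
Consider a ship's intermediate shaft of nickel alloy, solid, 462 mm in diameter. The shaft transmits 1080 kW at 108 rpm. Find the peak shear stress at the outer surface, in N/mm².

ω = 2π·108/60 = 11.31 rad/s, so T = P/ω = 1080×10³ / 11.31 = 95490 N·m.
J = πd⁴/32 = π(0.462)⁴/32 = 4.473×10^-3 m⁴.
τ_max = T·r/J = 95490 × 0.231 / 4.473×10^-3 = 4.932×10^6 Pa.

4.93 N/mm²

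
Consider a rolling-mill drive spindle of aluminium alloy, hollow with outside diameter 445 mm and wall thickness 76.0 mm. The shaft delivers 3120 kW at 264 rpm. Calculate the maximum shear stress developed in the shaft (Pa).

ω = 2π·264/60 = 27.65 rad/s, so T = P/ω = 3120×10³ / 27.65 = 112900 N·m.
J = π(d_o⁴ − d_i⁴)/32 = π(0.445⁴ − 0.293⁴)/32 = 3.126×10^-3 m⁴.
τ_max = T·r/J = 112900 × 0.223 / 3.126×10^-3 = 8.032×10^6 Pa.

8.03e6 Pa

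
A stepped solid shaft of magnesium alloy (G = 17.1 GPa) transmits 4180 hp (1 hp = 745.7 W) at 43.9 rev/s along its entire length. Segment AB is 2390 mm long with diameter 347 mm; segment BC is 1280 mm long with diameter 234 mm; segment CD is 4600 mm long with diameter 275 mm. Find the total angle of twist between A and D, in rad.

ω = 2π·43.9 = 275.8 rad/s, so T = P/ω = 4180×745.7 / 275.8 = 11300 N·m.
J_AB = π(0.347)⁴/32 = 1.42×10^-3 m⁴; J_BC = π(0.234)⁴/32 = 2.94×10^-4 m⁴; J_CD = π(0.275)⁴/32 = 5.61×10^-4 m⁴.
θ = (T/G)·Σ L_i/J_i = (11300/17.1×10⁹)·(2.39/1.42×10^-3 + 1.28/2.94×10^-4 + 4.60/5.61×10^-4) = 9.397×10^-3 rad.

0.00940 rad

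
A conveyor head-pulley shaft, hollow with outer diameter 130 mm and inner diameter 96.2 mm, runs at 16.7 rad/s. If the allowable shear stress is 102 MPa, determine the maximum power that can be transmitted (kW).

J = π(d_o⁴ − d_i⁴)/32 = π(0.130⁴ − 0.0962⁴)/32 = 1.963×10^-5 m⁴.
T_max = τ_allow·J/r = 1.02×10^8 × 1.963×10^-5 / 0.0650 = 30810 N·m.
ω = 16.7 rad/s, so P_max = T_max·ω = 5.145×10^5 W.

514 kW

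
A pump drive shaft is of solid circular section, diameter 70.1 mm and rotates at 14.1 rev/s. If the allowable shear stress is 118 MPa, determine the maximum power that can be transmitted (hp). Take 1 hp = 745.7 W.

948 hp

J = πd⁴/32 = π(0.0701)⁴/32 = 2.371×10^-6 m⁴.
T_max = τ_allow·J/r = 1.18×10^8 × 2.371×10^-6 / 0.0350 = 7981 N·m.
ω = 2π·14.1 = 88.59 rad/s, so P_max = T_max·ω = 7.071×10^5 W.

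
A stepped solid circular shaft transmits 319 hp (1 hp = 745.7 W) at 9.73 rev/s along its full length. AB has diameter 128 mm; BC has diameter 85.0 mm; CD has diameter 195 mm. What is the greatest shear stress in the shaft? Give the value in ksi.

4.68 ksi

ω = 2π·9.73 = 61.14 rad/s, so T = P/ω = 319×745.7 / 61.14 = 3891 N·m.
Under the same torque, τ_max = 16T/(πd³) is largest where d is smallest — segment BC (d = 85.0 mm).
τ_max = 16·3891/(π·(0.0850)³) = 3.227×10^7 Pa.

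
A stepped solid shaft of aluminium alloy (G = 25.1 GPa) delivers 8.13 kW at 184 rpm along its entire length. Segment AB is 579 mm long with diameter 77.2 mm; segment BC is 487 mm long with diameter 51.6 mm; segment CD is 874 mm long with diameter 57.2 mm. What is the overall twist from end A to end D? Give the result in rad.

ω = 2π·184/60 = 19.27 rad/s, so T = P/ω = 8.13×10³ / 19.27 = 421.9 N·m.
J_AB = π(0.0772)⁴/32 = 3.49×10^-6 m⁴; J_BC = π(0.0516)⁴/32 = 6.96×10^-7 m⁴; J_CD = π(0.0572)⁴/32 = 1.05×10^-6 m⁴.
θ = (T/G)·Σ L_i/J_i = (421.9/25.1×10⁹)·(0.579/3.49×10^-6 + 0.487/6.96×10^-7 + 0.874/1.05×10^-6) = 0.02853 rad.

0.0285 rad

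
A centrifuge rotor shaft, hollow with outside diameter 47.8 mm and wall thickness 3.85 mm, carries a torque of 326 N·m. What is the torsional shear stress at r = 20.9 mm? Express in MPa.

J = π(d_o⁴ − d_i⁴)/32 = π(0.0478⁴ − 0.0401⁴)/32 = 2.587×10^-7 m⁴.
Shear stress varies linearly with radius: τ = T·r/J = 326.0 × 0.0209 / 2.587×10^-7 = 2.634×10^7 Pa.

26.3 MPa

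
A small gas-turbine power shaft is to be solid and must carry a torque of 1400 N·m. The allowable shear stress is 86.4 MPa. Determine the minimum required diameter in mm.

For a solid shaft τ_max = 16T/(πd³), so d = (16T/(π τ_allow))^(1/3) = (16·1400/(π·8.64×10^7))^(1/3) = 0.04354 m.

43.5 mm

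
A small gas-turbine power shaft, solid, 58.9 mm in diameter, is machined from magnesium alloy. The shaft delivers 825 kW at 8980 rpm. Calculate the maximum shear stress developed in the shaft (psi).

3170 psi

ω = 2π·8980/60 = 940.4 rad/s, so T = P/ω = 825×10³ / 940.4 = 877.3 N·m.
J = πd⁴/32 = π(0.0589)⁴/32 = 1.182×10^-6 m⁴.
τ_max = T·r/J = 877.3 × 0.0295 / 1.182×10^-6 = 2.187×10^7 Pa.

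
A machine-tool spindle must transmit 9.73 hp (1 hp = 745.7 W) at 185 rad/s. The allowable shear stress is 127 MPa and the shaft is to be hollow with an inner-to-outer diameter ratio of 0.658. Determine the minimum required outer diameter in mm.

12.5 mm

ω = 185 rad/s, so T = P/ω = 9.73×745.7 / 185.0 = 39.22 N·m.
For a hollow shaft with d_i/d_o = 0.658: τ_max = 16T/(π d_o³ (1−k⁴)), so d_o = [16T/(π τ_allow (1−k⁴))]^(1/3) = [16·39.22/(π·1.27×10^8·0.8125)]^(1/3) = 0.01246 m.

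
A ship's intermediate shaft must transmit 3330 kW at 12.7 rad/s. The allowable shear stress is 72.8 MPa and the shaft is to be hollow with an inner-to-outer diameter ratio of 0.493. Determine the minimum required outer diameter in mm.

269 mm

ω = 12.7 rad/s, so T = P/ω = 3330×10³ / 12.70 = 262200 N·m.
For a hollow shaft with d_i/d_o = 0.493: τ_max = 16T/(π d_o³ (1−k⁴)), so d_o = [16T/(π τ_allow (1−k⁴))]^(1/3) = [16·262200/(π·7.28×10^7·0.9409)]^(1/3) = 0.2691 m.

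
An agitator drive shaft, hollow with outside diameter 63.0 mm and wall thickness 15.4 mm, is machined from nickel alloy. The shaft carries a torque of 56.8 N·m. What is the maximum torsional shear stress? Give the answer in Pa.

1.24e6 Pa

J = π(d_o⁴ − d_i⁴)/32 = π(0.0630⁴ − 0.0322⁴)/32 = 1.441×10^-6 m⁴.
τ_max = T·r/J = 56.80 × 0.0315 / 1.441×10^-6 = 1.242×10^6 Pa.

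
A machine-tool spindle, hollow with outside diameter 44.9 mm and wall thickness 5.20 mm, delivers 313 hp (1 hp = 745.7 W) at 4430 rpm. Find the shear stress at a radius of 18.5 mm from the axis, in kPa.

35800 kPa

ω = 2π·4430/60 = 463.9 rad/s, so T = P/ω = 313×745.7 / 463.9 = 503.1 N·m.
J = π(d_o⁴ − d_i⁴)/32 = π(0.0449⁴ − 0.0345⁴)/32 = 2.599×10^-7 m⁴.
Shear stress varies linearly with radius: τ = T·r/J = 503.1 × 0.0185 / 2.599×10^-7 = 3.581×10^7 Pa.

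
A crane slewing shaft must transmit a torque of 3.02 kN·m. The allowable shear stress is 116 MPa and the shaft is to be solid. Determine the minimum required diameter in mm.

For a solid shaft τ_max = 16T/(πd³), so d = (16T/(π τ_allow))^(1/3) = (16·3020/(π·1.16×10^8))^(1/3) = 0.05099 m.

51.0 mm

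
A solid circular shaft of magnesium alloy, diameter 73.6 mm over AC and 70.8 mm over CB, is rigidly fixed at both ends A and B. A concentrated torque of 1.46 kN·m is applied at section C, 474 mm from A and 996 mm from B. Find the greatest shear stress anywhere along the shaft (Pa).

Compatibility: T_A·a/J_AC = T_B·b/J_CB with T_A + T_B = T₀.
J_AC = 2.88×10^-6 m⁴, J_CB = 2.47×10^-6 m⁴, so T_A = T₀·(J_AC/a)/((J_AC/a)+(J_CB/b)) = 1037 N·m, T_B = 422.7 N·m.
τ in each portion: τ_AC = 1.33×10^7 Pa, τ_CB = 6.07×10^6 Pa; maximum is in AC.
τ_max = T_AC·r/J = 1037·0.0368/2.88×10^-6 = 1.325×10^7 Pa.

1.33e7 Pa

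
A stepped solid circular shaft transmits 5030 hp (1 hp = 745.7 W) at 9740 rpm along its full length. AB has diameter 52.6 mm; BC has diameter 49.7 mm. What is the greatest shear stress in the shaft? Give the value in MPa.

153 MPa

ω = 2π·9740/60 = 1020 rad/s, so T = P/ω = 5030×745.7 / 1020 = 3677 N·m.
Under the same torque, τ_max = 16T/(πd³) is largest where d is smallest — segment BC (d = 49.7 mm).
τ_max = 16·3677/(π·(0.0497)³) = 1.526×10^8 Pa.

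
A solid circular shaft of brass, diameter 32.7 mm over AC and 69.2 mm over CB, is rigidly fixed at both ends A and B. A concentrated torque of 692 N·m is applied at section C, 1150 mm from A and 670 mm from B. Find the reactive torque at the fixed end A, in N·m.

Compatibility: T_A·a/J_AC = T_B·b/J_CB with T_A + T_B = T₀.
J_AC = 1.12×10^-7 m⁴, J_CB = 2.25×10^-6 m⁴, so T_A = T₀·(J_AC/a)/((J_AC/a)+(J_CB/b)) = 19.53 N·m, T_B = 672.5 N·m.

19.5 N·m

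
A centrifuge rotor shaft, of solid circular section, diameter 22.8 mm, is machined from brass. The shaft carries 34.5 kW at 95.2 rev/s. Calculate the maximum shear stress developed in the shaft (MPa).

ω = 2π·95.2 = 598.2 rad/s, so T = P/ω = 34.5×10³ / 598.2 = 57.68 N·m.
J = πd⁴/32 = π(0.0228)⁴/32 = 2.653×10^-8 m⁴.
τ_max = T·r/J = 57.68 × 0.0114 / 2.653×10^-8 = 2.478×10^7 Pa.

24.8 MPa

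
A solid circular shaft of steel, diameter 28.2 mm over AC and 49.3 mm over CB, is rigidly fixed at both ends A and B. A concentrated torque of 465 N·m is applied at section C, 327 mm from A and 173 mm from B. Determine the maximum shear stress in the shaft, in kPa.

18700 kPa

Compatibility: T_A·a/J_AC = T_B·b/J_CB with T_A + T_B = T₀.
J_AC = 6.21×10^-8 m⁴, J_CB = 5.80×10^-7 m⁴, so T_A = T₀·(J_AC/a)/((J_AC/a)+(J_CB/b)) = 24.92 N·m, T_B = 440.1 N·m.
τ in each portion: τ_AC = 5.66×10^6 Pa, τ_CB = 1.87×10^7 Pa; maximum is in CB.
τ_max = T_CB·r/J = 440.1·0.0246/5.80×10^-7 = 1.870×10^7 Pa.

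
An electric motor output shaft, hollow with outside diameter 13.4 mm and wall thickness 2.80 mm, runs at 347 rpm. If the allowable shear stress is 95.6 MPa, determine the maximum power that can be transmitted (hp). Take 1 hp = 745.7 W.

1.95 hp

J = π(d_o⁴ − d_i⁴)/32 = π(0.0134⁴ − 0.00780⁴)/32 = 2.802×10^-9 m⁴.
T_max = τ_allow·J/r = 9.56×10^7 × 2.802×10^-9 / 0.00670 = 39.98 N·m.
ω = 2π·347/60 = 36.34 rad/s, so P_max = T_max·ω = 1453 W.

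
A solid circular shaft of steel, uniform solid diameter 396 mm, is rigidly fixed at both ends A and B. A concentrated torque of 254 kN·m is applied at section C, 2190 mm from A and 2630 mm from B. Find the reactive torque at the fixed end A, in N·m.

With uniform GJ and both ends fixed, compatibility θ_AC = θ_CB gives T_A·a = T_B·b, together with T_A + T_B = T₀.
T_A = T₀·b/(a+b) = 254000·2630/4820 = 138600 N·m; T_B = 115400 N·m.

139000 N·m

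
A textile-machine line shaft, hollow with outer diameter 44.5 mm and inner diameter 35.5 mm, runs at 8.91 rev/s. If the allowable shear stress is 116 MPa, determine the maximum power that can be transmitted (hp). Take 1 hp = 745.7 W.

89.7 hp

J = π(d_o⁴ − d_i⁴)/32 = π(0.0445⁴ − 0.0355⁴)/32 = 2.291×10^-7 m⁴.
T_max = τ_allow·J/r = 1.16×10^8 × 2.291×10^-7 / 0.0222 = 1194 N·m.
ω = 2π·8.91 = 55.98 rad/s, so P_max = T_max·ω = 6.685×10^4 W.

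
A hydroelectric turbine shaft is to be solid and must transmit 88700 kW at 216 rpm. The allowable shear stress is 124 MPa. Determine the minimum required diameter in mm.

544 mm

ω = 2π·216/60 = 22.62 rad/s, so T = P/ω = 88700×10³ / 22.62 = 3.921e6 N·m.
For a solid shaft τ_max = 16T/(πd³), so d = (16T/(π τ_allow))^(1/3) = (16·3.921e6/(π·1.24×10^8))^(1/3) = 0.5441 m.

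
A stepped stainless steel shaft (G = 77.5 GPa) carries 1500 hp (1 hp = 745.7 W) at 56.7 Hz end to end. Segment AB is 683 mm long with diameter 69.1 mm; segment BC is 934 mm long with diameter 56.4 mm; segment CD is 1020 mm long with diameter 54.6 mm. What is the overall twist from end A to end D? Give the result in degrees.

ω = 2π·56.7 = 356.3 rad/s, so T = P/ω = 1500×745.7 / 356.3 = 3140 N·m.
J_AB = π(0.0691)⁴/32 = 2.24×10^-6 m⁴; J_BC = π(0.0564)⁴/32 = 9.93×10^-7 m⁴; J_CD = π(0.0546)⁴/32 = 8.73×10^-7 m⁴.
θ = (T/G)·Σ L_i/J_i = (3140/77.5×10⁹)·(0.683/2.24×10^-6 + 0.934/9.93×10^-7 + 1.02/8.73×10^-7) = 0.09781 rad.

5.60°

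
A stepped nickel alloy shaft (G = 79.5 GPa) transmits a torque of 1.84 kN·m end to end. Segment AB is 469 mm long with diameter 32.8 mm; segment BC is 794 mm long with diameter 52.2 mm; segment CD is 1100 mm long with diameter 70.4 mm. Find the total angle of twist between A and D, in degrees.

7.52°

J_AB = π(0.0328)⁴/32 = 1.14×10^-7 m⁴; J_BC = π(0.0522)⁴/32 = 7.29×10^-7 m⁴; J_CD = π(0.0704)⁴/32 = 2.41×10^-6 m⁴.
θ = (T/G)·Σ L_i/J_i = (1840/79.5×10⁹)·(0.469/1.14×10^-7 + 0.794/7.29×10^-7 + 1.10/2.41×10^-6) = 0.1313 rad.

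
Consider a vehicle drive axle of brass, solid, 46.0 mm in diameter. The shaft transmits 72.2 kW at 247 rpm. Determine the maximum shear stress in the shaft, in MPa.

146 MPa

ω = 2π·247/60 = 25.87 rad/s, so T = P/ω = 72.2×10³ / 25.87 = 2791 N·m.
J = πd⁴/32 = π(0.0460)⁴/32 = 4.396×10^-7 m⁴.
τ_max = T·r/J = 2791 × 0.0230 / 4.396×10^-7 = 1.461×10^8 Pa.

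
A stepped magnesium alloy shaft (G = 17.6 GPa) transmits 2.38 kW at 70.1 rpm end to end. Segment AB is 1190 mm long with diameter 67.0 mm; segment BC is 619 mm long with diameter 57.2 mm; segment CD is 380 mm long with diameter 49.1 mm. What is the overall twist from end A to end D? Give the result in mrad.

ω = 2π·70.1/60 = 7.341 rad/s, so T = P/ω = 2.38×10³ / 7.341 = 324.2 N·m.
J_AB = π(0.0670)⁴/32 = 1.98×10^-6 m⁴; J_BC = π(0.0572)⁴/32 = 1.05×10^-6 m⁴; J_CD = π(0.0491)⁴/32 = 5.71×10^-7 m⁴.
θ = (T/G)·Σ L_i/J_i = (324.2/17.6×10⁹)·(1.19/1.98×10^-6 + 0.619/1.05×10^-6 + 0.380/5.71×10^-7) = 0.03420 rad.

34.2 mrad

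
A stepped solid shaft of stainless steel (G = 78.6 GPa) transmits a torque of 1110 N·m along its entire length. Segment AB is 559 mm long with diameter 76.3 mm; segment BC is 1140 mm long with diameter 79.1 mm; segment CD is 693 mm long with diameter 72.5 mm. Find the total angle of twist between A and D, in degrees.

J_AB = π(0.0763)⁴/32 = 3.33×10^-6 m⁴; J_BC = π(0.0791)⁴/32 = 3.84×10^-6 m⁴; J_CD = π(0.0725)⁴/32 = 2.71×10^-6 m⁴.
θ = (T/G)·Σ L_i/J_i = (1110/78.6×10⁹)·(0.559/3.33×10^-6 + 1.14/3.84×10^-6 + 0.693/2.71×10^-6) = 0.01017 rad.

0.583°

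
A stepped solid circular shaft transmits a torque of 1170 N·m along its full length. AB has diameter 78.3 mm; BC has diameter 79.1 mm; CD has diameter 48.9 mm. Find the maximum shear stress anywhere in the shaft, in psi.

7390 psi

Under the same torque, τ_max = 16T/(πd³) is largest where d is smallest — segment CD (d = 48.9 mm).
τ_max = 16·1170/(π·(0.0489)³) = 5.096×10^7 Pa.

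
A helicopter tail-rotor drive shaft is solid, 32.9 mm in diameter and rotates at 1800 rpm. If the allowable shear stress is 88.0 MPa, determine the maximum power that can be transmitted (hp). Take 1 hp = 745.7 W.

156 hp

J = πd⁴/32 = π(0.0329)⁴/32 = 1.150×10^-7 m⁴.
T_max = τ_allow·J/r = 8.80×10^7 × 1.150×10^-7 / 0.0164 = 615.3 N·m.
ω = 2π·1800/60 = 188.5 rad/s, so P_max = T_max·ω = 1.160×10^5 W.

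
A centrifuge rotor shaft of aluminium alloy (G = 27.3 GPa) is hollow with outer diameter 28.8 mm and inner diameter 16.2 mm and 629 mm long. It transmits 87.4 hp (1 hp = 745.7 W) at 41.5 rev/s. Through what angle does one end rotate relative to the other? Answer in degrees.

5.43°

ω = 2π·41.5 = 260.8 rad/s, so T = P/ω = 87.4×745.7 / 260.8 = 249.9 N·m.
J = π(d_o⁴ − d_i⁴)/32 = π(0.0288⁴ − 0.0162⁴)/32 = 6.078×10^-8 m⁴.
θ = T·L/(G·J) = 249.9 × 0.629 / (27.3×10⁹ × 6.078×10^-8) = 0.09475 rad.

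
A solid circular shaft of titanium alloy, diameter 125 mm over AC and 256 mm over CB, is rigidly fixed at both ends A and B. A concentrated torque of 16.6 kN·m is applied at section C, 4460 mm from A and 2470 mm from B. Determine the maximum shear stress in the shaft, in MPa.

Compatibility: T_A·a/J_AC = T_B·b/J_CB with T_A + T_B = T₀.
J_AC = 2.40×10^-5 m⁴, J_CB = 4.22×10^-4 m⁴, so T_A = T₀·(J_AC/a)/((J_AC/a)+(J_CB/b)) = 506.6 N·m, T_B = 16090 N·m.
τ in each portion: τ_AC = 1.32×10^6 Pa, τ_CB = 4.89×10^6 Pa; maximum is in CB.
τ_max = T_CB·r/J = 16090·0.128/4.22×10^-4 = 4.885×10^6 Pa.

4.89 MPa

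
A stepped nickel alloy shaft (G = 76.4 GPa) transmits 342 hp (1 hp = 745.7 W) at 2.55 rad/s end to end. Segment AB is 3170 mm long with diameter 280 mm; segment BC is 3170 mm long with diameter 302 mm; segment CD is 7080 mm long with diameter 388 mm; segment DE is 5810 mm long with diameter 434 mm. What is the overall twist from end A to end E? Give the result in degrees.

1.05°

ω = 2.55 rad/s, so T = P/ω = 342×745.7 / 2.550 = 100000 N·m.
J_AB = π(0.280)⁴/32 = 6.03×10^-4 m⁴; J_BC = π(0.302)⁴/32 = 8.17×10^-4 m⁴; J_CD = π(0.388)⁴/32 = 2.22×10^-3 m⁴; J_DE = π(0.434)⁴/32 = 3.48×10^-3 m⁴.
θ = (T/G)·Σ L_i/J_i = (100000/76.4×10⁹)·(3.17/6.03×10^-4 + 3.17/8.17×10^-4 + 7.08/2.22×10^-3 + 5.81/3.48×10^-3) = 0.01831 rad.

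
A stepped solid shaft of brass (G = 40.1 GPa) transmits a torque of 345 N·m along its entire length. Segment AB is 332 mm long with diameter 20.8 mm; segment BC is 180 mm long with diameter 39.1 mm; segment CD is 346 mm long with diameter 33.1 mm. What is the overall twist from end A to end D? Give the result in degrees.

10.7°

J_AB = π(0.0208)⁴/32 = 1.84×10^-8 m⁴; J_BC = π(0.0391)⁴/32 = 2.29×10^-7 m⁴; J_CD = π(0.0331)⁴/32 = 1.18×10^-7 m⁴.
θ = (T/G)·Σ L_i/J_i = (345.0/40.1×10⁹)·(0.332/1.84×10^-8 + 0.180/2.29×10^-7 + 0.346/1.18×10^-7) = 0.1874 rad.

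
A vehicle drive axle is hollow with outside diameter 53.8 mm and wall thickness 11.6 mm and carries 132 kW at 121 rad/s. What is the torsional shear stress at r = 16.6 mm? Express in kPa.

24600 kPa

ω = 121 rad/s, so T = P/ω = 132×10³ / 121.0 = 1091 N·m.
J = π(d_o⁴ − d_i⁴)/32 = π(0.0538⁴ − 0.0306⁴)/32 = 7.364×10^-7 m⁴.
Shear stress varies linearly with radius: τ = T·r/J = 1091 × 0.0166 / 7.364×10^-7 = 2.459×10^7 Pa.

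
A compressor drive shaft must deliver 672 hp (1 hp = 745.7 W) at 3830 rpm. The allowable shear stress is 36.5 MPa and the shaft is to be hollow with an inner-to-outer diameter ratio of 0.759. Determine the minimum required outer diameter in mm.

63.9 mm

ω = 2π·3830/60 = 401.1 rad/s, so T = P/ω = 672×745.7 / 401.1 = 1249 N·m.
For a hollow shaft with d_i/d_o = 0.759: τ_max = 16T/(π d_o³ (1−k⁴)), so d_o = [16T/(π τ_allow (1−k⁴))]^(1/3) = [16·1249/(π·3.65×10^7·0.6681)]^(1/3) = 0.06390 m.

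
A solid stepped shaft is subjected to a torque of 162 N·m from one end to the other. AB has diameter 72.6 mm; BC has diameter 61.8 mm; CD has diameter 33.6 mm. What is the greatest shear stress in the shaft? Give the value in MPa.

Under the same torque, τ_max = 16T/(πd³) is largest where d is smallest — segment CD (d = 33.6 mm).
τ_max = 16·162.0/(π·(0.0336)³) = 2.175×10^7 Pa.

21.8 MPa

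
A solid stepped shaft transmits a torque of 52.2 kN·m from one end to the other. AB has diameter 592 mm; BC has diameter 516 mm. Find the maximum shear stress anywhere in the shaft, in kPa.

1940 kPa

Under the same torque, τ_max = 16T/(πd³) is largest where d is smallest — segment BC (d = 516 mm).
τ_max = 16·52200/(π·(0.516)³) = 1.935×10^6 Pa.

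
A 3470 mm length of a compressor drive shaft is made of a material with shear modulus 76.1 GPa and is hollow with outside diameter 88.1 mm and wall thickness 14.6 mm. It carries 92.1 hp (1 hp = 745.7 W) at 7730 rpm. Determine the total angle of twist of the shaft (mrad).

ω = 2π·7730/60 = 809.5 rad/s, so T = P/ω = 92.1×745.7 / 809.5 = 84.84 N·m.
J = π(d_o⁴ − d_i⁴)/32 = π(0.0881⁴ − 0.0589⁴)/32 = 4.733×10^-6 m⁴.
θ = T·L/(G·J) = 84.84 × 3.47 / (76.1×10⁹ × 4.733×10^-6) = 8.174×10^-4 rad.

0.817 mrad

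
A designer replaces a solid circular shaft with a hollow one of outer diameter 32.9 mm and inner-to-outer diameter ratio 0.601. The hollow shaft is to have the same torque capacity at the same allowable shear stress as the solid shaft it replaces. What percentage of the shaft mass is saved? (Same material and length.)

29.9 %

Equal τ_max and T ⇒ the solid shaft needs d_s³ = d_o³(1−k⁴), so d_s = 32.9·(1−0.601⁴)^(1/3) = 31.40 mm.
Area ratio A_h/A_s = d_o²(1−k²)/d_s² = (1−k²)/(1−k⁴)^(2/3) = 0.7012.
Mass saving = 1 − 0.7012 = 29.9 %.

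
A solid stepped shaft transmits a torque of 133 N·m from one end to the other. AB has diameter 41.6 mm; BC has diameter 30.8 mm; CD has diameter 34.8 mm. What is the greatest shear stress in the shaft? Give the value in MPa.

23.2 MPa

Under the same torque, τ_max = 16T/(πd³) is largest where d is smallest — segment BC (d = 30.8 mm).
τ_max = 16·133.0/(π·(0.0308)³) = 2.318×10^7 Pa.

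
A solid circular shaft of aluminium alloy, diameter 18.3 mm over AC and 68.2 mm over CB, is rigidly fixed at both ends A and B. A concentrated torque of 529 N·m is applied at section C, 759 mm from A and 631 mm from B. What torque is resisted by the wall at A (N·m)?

2.27 N·m

Compatibility: T_A·a/J_AC = T_B·b/J_CB with T_A + T_B = T₀.
J_AC = 1.10×10^-8 m⁴, J_CB = 2.12×10^-6 m⁴, so T_A = T₀·(J_AC/a)/((J_AC/a)+(J_CB/b)) = 2.270 N·m, T_B = 526.7 N·m.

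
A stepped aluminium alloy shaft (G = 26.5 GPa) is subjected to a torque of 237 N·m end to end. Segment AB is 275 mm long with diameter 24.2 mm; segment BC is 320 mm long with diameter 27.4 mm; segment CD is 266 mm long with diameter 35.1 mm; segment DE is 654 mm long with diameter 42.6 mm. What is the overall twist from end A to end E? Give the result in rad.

0.159 rad

J_AB = π(0.0242)⁴/32 = 3.37×10^-8 m⁴; J_BC = π(0.0274)⁴/32 = 5.53×10^-8 m⁴; J_CD = π(0.0351)⁴/32 = 1.49×10^-7 m⁴; J_DE = π(0.0426)⁴/32 = 3.23×10^-7 m⁴.
θ = (T/G)·Σ L_i/J_i = (237.0/26.5×10⁹)·(0.275/3.37×10^-8 + 0.320/5.53×10^-8 + 0.266/1.49×10^-7 + 0.654/3.23×10^-7) = 0.1588 rad.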